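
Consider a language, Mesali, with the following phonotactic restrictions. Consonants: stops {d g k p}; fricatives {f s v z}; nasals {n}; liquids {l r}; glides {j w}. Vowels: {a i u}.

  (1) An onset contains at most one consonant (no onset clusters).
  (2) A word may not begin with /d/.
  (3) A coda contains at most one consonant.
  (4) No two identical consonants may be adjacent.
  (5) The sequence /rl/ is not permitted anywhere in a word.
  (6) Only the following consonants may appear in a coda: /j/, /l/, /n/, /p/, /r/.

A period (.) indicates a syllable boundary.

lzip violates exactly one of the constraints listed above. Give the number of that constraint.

lzip: syllable 1 onset /lz/ has 2 consonants (> 1).
This is a violation of constraint 1: "An onset contains at most one consonant (no onset clusters)."
The remaining constraints (2, 3, 4, 5, 6) are satisfied.

1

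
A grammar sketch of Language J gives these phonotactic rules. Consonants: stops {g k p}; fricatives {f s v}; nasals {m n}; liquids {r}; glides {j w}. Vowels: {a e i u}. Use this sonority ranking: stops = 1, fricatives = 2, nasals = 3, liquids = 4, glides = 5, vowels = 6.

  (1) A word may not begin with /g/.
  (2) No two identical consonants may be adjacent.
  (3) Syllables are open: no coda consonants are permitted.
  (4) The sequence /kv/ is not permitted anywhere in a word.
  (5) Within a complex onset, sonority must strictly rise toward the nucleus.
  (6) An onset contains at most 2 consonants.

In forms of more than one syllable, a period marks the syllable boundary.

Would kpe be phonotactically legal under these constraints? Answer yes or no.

no

kpe — violates constraint 5: syllable 1 onset /kp/: /k/ (stop, 1) → /p/ (stop, 1) does not rise → phonotactically illegal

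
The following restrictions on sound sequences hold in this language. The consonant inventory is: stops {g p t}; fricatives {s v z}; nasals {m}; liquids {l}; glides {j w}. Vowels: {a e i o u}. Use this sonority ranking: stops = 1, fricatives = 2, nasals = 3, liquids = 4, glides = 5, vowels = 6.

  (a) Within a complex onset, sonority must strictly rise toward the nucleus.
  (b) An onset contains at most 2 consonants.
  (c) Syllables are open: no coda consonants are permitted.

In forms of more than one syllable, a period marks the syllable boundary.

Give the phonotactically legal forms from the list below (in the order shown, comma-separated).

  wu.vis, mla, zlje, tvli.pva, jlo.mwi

mla

wu.vis — violates constraint (c): syllable 2 coda /s/ has 1 consonant (> 0) → phonotactically illegal
mla — σ1 onset /ml/ (3→4 rises), coda /∅/ ok → phonotactically legal
zlje — violates constraint (b): syllable 1 onset /zlj/ has 3 consonants (> 2) → phonotactically illegal
tvli.pva — violates constraint (b): syllable 1 onset /tvl/ has 3 consonants (> 2) → phonotactically illegal
jlo.mwi — violates constraint (a): syllable 1 onset /jl/: /j/ (glide, 5) → /l/ (liquid, 4) does not rise → phonotactically illegal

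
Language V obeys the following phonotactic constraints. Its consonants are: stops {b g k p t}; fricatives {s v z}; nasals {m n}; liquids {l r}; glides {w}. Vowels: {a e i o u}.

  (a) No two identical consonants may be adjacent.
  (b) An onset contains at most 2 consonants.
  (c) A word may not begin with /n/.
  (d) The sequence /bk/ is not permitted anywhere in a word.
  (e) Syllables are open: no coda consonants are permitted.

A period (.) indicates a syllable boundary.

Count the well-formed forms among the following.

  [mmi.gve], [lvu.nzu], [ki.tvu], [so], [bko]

[mmi.gve] — violates constraint (a): adjacent identical consonants /mm/ → ill-formed
[lvu.nzu] — σ1 onset /lv/ (2C), coda /∅/ ok; σ2 onset /nz/ (2C), coda /∅/ ok → well-formed
[ki.tvu] — σ1 onset /k/, coda /∅/ ok; σ2 onset /tv/ (2C), coda /∅/ ok → well-formed
[so] — σ1 onset /s/, coda /∅/ ok → well-formed
[bko] — violates constraint (d): contains banned sequence /bk/ → ill-formed
Well-formed: [lvu.nzu], [ki.tvu], [so] → 3.

3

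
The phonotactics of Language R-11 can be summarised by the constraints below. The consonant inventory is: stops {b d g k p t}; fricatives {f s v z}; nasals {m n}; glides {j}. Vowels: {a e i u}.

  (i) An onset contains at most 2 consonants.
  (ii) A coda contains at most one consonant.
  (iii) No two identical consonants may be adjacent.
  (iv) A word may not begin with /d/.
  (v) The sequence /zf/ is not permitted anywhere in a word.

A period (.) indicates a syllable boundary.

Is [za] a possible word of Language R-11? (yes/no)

[za] — σ1 onset /z/, coda /∅/ ok → licit

yes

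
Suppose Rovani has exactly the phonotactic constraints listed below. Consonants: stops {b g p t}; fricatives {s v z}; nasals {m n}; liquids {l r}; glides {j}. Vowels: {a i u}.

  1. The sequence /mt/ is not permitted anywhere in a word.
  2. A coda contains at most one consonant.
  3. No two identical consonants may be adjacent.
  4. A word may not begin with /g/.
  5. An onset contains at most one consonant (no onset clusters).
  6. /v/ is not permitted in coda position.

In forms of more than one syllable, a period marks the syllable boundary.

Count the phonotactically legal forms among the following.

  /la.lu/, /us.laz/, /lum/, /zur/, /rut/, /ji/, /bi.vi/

7

/la.lu/ — σ1 onset /l/, coda /∅/ ok; σ2 onset /l/, coda /∅/ ok → phonotactically legal
/us.laz/ — σ1 onset /∅/, coda /s/ ok; σ2 onset /l/, coda /z/ ok → phonotactically legal
/lum/ — σ1 onset /l/, coda /m/ ok → phonotactically legal
/zur/ — σ1 onset /z/, coda /r/ ok → phonotactically legal
/rut/ — σ1 onset /r/, coda /t/ ok → phonotactically legal
/ji/ — σ1 onset /j/, coda /∅/ ok → phonotactically legal
/bi.vi/ — σ1 onset /b/, coda /∅/ ok; σ2 onset /v/, coda /∅/ ok → phonotactically legal
Phonotactically legal: /la.lu/, /us.laz/, /lum/, /zur/, /rut/, /ji/, /bi.vi/ → 7.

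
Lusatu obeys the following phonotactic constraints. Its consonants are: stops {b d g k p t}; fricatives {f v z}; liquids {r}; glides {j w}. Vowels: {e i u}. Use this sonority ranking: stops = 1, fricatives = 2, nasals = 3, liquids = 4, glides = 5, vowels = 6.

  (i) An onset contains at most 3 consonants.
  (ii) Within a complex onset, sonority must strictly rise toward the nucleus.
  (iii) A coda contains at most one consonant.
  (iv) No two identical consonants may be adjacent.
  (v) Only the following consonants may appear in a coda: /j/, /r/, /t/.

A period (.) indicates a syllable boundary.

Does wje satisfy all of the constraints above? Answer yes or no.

wje — violates constraint (ii): syllable 1 onset /wj/: /w/ (glide, 5) → /j/ (glide, 5) does not rise → ill-formed

no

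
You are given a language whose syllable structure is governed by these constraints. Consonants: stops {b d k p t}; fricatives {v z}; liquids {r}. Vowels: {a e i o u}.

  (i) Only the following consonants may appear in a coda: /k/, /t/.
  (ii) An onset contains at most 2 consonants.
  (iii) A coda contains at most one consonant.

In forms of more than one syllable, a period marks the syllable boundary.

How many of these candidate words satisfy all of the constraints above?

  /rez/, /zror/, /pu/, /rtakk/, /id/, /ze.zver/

1

/rez/ — violates constraint (i): syllable 1 coda contains /z/, which is not a licensed coda consonant → ill-formed
/zror/ — violates constraint (i): syllable 1 coda contains /r/, which is not a licensed coda consonant → ill-formed
/pu/ — σ1 onset /p/, coda /∅/ ok → well-formed
/rtakk/ — violates constraint (iii): syllable 1 coda /kk/ has 2 consonants (> 1) → ill-formed
/id/ — violates constraint (i): syllable 1 coda contains /d/, which is not a licensed coda consonant → ill-formed
/ze.zver/ — violates constraint (i): syllable 2 coda contains /r/, which is not a licensed coda consonant → ill-formed
Well-formed: /pu/ → 1.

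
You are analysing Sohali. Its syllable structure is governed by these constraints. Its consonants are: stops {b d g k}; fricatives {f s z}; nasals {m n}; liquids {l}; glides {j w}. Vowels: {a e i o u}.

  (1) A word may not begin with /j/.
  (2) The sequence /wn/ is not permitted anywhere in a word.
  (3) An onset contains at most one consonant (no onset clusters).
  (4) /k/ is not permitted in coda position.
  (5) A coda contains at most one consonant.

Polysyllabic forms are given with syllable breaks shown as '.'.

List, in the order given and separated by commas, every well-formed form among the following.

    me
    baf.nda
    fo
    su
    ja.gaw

me — σ1 onset /m/, coda /∅/ ok → well-formed
baf.nda — violates constraint 3: syllable 2 onset /nd/ has 2 consonants (> 1) → ill-formed
fo — σ1 onset /f/, coda /∅/ ok → well-formed
su — σ1 onset /s/, coda /∅/ ok → well-formed
ja.gaw — violates constraint 1: word begins with /j/ → ill-formed

me, fo, su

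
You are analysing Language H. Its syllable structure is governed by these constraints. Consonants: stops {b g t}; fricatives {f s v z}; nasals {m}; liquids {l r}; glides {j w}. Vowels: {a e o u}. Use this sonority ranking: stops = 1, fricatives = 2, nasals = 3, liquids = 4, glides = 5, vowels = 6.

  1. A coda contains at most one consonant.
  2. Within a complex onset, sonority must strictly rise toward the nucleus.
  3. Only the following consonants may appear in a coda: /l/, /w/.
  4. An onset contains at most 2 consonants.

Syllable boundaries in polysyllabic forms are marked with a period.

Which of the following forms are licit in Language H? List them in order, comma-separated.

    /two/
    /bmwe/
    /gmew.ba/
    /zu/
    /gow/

/two/ — σ1 onset /tw/ (1→5 rises), coda /∅/ ok → licit
/bmwe/ — violates constraint 4: syllable 1 onset /bmw/ has 3 consonants (> 2) → illicit
/gmew.ba/ — σ1 onset /gm/ (1→3 rises), coda /w/ ok; σ2 onset /b/, coda /∅/ ok → licit
/zu/ — σ1 onset /z/, coda /∅/ ok → licit
/gow/ — σ1 onset /g/, coda /w/ ok → licit

/two/, /gmew.ba/, /zu/, /gow/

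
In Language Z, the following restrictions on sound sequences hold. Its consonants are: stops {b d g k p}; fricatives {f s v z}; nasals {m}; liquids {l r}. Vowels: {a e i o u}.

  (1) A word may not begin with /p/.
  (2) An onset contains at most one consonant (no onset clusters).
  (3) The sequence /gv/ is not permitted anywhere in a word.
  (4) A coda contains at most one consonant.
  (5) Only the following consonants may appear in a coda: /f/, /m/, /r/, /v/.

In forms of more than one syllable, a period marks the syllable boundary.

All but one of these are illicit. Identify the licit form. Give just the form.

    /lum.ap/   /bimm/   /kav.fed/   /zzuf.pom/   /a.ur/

/a.ur/

/lum.ap/ — violates constraint 5: syllable 2 coda contains /p/, which is not a licensed coda consonant → illicit
/bimm/ — violates constraint 4: syllable 1 coda /mm/ has 2 consonants (> 1) → illicit
/kav.fed/ — violates constraint 5: syllable 2 coda contains /d/, which is not a licensed coda consonant → illicit
/zzuf.pom/ — violates constraint 2: syllable 1 onset /zz/ has 2 consonants (> 1) → illicit
/a.ur/ — σ1 onset /∅/, coda /∅/ ok; σ2 onset /∅/, coda /r/ ok → licit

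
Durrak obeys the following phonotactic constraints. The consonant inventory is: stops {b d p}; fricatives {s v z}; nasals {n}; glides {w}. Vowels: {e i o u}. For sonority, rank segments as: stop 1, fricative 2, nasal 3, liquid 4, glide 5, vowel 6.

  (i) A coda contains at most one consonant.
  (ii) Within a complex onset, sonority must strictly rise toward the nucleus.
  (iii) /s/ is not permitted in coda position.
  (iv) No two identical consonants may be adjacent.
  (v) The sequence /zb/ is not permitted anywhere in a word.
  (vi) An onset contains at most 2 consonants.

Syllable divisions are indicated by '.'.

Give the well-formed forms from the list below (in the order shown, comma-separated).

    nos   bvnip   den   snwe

nos — violates constraint (iii): syllable 1 coda contains /s/ → ill-formed
bvnip — violates constraint (vi): syllable 1 onset /bvn/ has 3 consonants (> 2) → ill-formed
den — σ1 onset /d/, coda /n/ ok → well-formed
snwe — violates constraint (vi): syllable 1 onset /snw/ has 3 consonants (> 2) → ill-formed

den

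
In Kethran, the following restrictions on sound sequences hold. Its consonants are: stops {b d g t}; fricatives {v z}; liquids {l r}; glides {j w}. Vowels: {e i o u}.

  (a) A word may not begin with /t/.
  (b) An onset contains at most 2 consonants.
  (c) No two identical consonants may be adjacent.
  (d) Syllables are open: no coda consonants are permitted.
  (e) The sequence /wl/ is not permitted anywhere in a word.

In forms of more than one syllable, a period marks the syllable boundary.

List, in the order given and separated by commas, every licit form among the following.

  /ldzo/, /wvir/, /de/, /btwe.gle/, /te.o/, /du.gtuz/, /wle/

/de/

/ldzo/ — violates constraint (b): syllable 1 onset /ldz/ has 3 consonants (> 2) → illicit
/wvir/ — violates constraint (d): syllable 1 coda /r/ has 1 consonant (> 0) → illicit
/de/ — σ1 onset /d/, coda /∅/ ok → licit
/btwe.gle/ — violates constraint (b): syllable 1 onset /btw/ has 3 consonants (> 2) → illicit
/te.o/ — violates constraint (a): word begins with /t/ → illicit
/du.gtuz/ — violates constraint (d): syllable 2 coda /z/ has 1 consonant (> 0) → illicit
/wle/ — violates constraint (e): contains banned sequence /wl/ → illicit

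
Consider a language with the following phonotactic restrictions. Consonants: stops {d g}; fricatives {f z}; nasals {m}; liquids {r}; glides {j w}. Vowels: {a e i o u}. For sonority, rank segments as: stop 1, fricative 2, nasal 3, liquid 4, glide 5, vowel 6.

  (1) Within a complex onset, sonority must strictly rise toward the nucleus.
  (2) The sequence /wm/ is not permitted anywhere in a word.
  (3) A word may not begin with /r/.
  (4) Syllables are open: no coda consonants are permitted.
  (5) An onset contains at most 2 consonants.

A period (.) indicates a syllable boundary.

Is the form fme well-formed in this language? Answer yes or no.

fme — σ1 onset /fm/ (2→3 rises), coda /∅/ ok → well-formed

yes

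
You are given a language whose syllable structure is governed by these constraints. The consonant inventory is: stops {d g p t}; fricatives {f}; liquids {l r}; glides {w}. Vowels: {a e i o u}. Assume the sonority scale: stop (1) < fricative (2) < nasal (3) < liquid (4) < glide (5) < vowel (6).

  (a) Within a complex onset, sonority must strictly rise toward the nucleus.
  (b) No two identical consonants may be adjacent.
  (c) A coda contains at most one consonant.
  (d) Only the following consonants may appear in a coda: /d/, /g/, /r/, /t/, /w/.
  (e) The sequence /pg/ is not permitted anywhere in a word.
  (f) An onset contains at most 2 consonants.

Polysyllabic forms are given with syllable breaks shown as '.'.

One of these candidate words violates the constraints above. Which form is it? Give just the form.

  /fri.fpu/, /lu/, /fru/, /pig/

/fri.fpu/

/fri.fpu/ — violates constraint (a): syllable 2 onset /fp/: /f/ (fricative, 2) → /p/ (stop, 1) does not rise → phonotactically illegal
/lu/ — σ1 onset /l/, coda /∅/ ok → phonotactically legal
/fru/ — σ1 onset /fr/ (2→4 rises), coda /∅/ ok → phonotactically legal
/pig/ — σ1 onset /p/, coda /g/ ok → phonotactically legal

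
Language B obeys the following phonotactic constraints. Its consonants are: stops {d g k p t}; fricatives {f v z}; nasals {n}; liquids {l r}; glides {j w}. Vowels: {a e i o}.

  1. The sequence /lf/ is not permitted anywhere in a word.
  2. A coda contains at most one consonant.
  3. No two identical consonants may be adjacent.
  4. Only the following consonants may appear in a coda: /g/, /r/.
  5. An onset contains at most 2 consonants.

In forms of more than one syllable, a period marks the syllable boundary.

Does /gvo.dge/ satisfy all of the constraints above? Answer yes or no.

yes

/gvo.dge/ — σ1 onset /gv/ (2C), coda /∅/ ok; σ2 onset /dg/ (2C), coda /∅/ ok → licit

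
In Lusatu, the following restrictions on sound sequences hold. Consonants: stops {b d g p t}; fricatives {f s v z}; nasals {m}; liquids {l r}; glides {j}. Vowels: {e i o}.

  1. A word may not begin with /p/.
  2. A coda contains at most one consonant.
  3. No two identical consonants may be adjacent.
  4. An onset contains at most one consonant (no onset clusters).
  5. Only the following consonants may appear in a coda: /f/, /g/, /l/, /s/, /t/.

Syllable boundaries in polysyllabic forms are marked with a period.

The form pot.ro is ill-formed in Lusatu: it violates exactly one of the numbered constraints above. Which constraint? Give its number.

pot.ro: word begins with /p/.
This is a violation of constraint 1: "A word may not begin with /p/."
The remaining constraints (2, 3, 4, 5) are satisfied.

1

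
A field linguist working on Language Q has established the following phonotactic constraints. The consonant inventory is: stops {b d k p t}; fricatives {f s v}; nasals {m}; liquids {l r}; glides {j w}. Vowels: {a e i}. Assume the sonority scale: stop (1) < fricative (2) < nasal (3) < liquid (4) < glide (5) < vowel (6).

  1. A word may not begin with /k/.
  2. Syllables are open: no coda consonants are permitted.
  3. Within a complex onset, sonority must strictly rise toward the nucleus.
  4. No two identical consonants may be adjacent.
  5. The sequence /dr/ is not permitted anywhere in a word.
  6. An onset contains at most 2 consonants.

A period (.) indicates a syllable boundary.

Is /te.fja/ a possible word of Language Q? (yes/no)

/te.fja/ — σ1 onset /t/, coda /∅/ ok; σ2 onset /fj/ (2→5 rises), coda /∅/ ok → permitted

yes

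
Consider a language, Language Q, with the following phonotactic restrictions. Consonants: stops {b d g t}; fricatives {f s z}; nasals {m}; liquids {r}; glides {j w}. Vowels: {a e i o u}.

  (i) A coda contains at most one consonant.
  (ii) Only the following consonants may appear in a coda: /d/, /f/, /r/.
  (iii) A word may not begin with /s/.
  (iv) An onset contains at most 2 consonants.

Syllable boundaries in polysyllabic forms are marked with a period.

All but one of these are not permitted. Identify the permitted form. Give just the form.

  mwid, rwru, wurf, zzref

mwid — σ1 onset /mw/ (2C), coda /d/ ok → permitted
rwru — violates constraint (iv): syllable 1 onset /rwr/ has 3 consonants (> 2) → not permitted
wurf — violates constraint (i): syllable 1 coda /rf/ has 2 consonants (> 1) → not permitted
zzref — violates constraint (iv): syllable 1 onset /zzr/ has 3 consonants (> 2) → not permitted

mwid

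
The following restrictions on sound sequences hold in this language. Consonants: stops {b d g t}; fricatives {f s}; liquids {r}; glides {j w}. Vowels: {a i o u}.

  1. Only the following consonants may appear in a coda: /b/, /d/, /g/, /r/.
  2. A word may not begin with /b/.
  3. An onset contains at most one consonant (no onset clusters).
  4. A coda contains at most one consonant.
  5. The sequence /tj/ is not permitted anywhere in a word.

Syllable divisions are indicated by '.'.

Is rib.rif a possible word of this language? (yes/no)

rib.rif — violates constraint 1: syllable 2 coda contains /f/, which is not a licensed coda consonant → illicit

no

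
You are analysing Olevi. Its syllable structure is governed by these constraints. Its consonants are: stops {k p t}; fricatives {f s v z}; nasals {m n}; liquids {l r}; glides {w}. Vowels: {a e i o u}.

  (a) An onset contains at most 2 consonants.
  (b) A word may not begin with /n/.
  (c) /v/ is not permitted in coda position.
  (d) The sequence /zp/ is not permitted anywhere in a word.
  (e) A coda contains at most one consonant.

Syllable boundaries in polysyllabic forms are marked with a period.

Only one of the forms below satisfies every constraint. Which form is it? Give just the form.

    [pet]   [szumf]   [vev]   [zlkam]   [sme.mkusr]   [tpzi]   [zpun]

[pet]

[pet] — σ1 onset /p/, coda /t/ ok → well-formed
[szumf] — violates constraint (e): syllable 1 coda /mf/ has 2 consonants (> 1) → ill-formed
[vev] — violates constraint (c): syllable 1 coda contains /v/ → ill-formed
[zlkam] — violates constraint (a): syllable 1 onset /zlk/ has 3 consonants (> 2) → ill-formed
[sme.mkusr] — violates constraint (e): syllable 2 coda /sr/ has 2 consonants (> 1) → ill-formed
[tpzi] — violates constraint (a): syllable 1 onset /tpz/ has 3 consonants (> 2) → ill-formed
[zpun] — violates constraint (d): contains banned sequence /zp/ → ill-formed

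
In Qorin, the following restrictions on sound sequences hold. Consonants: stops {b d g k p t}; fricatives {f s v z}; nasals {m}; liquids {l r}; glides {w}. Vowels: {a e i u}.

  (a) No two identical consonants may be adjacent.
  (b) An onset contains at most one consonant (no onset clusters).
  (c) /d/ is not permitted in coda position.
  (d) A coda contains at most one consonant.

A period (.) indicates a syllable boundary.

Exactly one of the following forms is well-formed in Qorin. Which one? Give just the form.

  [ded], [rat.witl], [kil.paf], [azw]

[kil.paf]

[ded] — violates constraint (c): syllable 1 coda contains /d/ → ill-formed
[rat.witl] — violates constraint (d): syllable 2 coda /tl/ has 2 consonants (> 1) → ill-formed
[kil.paf] — σ1 onset /k/, coda /l/ ok; σ2 onset /p/, coda /f/ ok → well-formed
[azw] — violates constraint (d): syllable 1 coda /zw/ has 2 consonants (> 1) → ill-formed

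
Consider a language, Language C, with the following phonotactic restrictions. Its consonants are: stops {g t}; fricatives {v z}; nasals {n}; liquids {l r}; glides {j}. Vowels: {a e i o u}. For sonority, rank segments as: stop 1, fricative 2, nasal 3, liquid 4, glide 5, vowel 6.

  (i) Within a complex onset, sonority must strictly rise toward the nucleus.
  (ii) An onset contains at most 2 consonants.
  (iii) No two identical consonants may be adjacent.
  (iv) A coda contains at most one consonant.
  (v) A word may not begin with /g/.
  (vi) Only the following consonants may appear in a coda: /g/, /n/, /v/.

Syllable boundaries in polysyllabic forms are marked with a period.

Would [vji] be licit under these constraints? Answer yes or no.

[vji] — σ1 onset /vj/ (2→5 rises), coda /∅/ ok → licit

yes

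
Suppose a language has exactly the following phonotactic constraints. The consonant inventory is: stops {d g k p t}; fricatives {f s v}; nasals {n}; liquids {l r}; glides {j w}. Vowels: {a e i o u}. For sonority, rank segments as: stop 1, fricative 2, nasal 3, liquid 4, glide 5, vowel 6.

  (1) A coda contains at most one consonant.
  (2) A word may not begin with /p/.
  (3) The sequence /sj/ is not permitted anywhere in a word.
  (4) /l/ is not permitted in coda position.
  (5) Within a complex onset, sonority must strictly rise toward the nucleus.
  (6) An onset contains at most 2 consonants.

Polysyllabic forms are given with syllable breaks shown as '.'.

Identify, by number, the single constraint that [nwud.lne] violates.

5

[nwud.lne]: syllable 2 onset /ln/: /l/ (liquid, 4) → /n/ (nasal, 3) does not rise.
This is a violation of constraint 5: "Within a complex onset, sonority must strictly rise toward the nucleus."
The remaining constraints (1, 2, 3, 4, 6) are satisfied.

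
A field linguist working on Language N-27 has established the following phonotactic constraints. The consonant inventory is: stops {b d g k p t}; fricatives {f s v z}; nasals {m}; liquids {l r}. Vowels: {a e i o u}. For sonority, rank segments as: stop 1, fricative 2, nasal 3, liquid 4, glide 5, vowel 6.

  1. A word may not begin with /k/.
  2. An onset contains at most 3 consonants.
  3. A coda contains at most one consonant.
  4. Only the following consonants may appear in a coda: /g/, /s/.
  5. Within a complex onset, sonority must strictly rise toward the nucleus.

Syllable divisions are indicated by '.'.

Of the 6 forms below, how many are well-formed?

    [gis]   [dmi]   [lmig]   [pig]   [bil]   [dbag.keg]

[gis] — σ1 onset /g/, coda /s/ ok → well-formed
[dmi] — σ1 onset /dm/ (1→3 rises), coda /∅/ ok → well-formed
[lmig] — violates constraint 5: syllable 1 onset /lm/: /l/ (liquid, 4) → /m/ (nasal, 3) does not rise → ill-formed
[pig] — σ1 onset /p/, coda /g/ ok → well-formed
[bil] — violates constraint 4: syllable 1 coda contains /l/, which is not a licensed coda consonant → ill-formed
[dbag.keg] — violates constraint 5: syllable 1 onset /db/: /d/ (stop, 1) → /b/ (stop, 1) does not rise → ill-formed
Well-formed: [gis], [dmi], [pig] → 3.

3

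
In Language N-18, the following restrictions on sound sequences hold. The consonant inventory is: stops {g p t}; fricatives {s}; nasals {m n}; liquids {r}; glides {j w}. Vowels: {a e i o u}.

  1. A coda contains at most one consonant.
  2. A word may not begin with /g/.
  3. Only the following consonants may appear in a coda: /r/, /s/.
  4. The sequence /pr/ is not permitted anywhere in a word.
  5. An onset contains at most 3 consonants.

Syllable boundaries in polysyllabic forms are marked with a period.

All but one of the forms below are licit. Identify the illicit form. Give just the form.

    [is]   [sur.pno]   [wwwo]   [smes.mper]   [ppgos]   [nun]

[is] — σ1 onset /∅/, coda /s/ ok → licit
[sur.pno] — σ1 onset /s/, coda /r/ ok; σ2 onset /pn/ (2C), coda /∅/ ok → licit
[wwwo] — σ1 onset /www/ (3C), coda /∅/ ok → licit
[smes.mper] — σ1 onset /sm/ (2C), coda /s/ ok; σ2 onset /mp/ (2C), coda /r/ ok → licit
[ppgos] — σ1 onset /ppg/ (3C), coda /s/ ok → licit
[nun] — violates constraint 3: syllable 1 coda contains /n/, which is not a licensed coda consonant → illicit

[nun]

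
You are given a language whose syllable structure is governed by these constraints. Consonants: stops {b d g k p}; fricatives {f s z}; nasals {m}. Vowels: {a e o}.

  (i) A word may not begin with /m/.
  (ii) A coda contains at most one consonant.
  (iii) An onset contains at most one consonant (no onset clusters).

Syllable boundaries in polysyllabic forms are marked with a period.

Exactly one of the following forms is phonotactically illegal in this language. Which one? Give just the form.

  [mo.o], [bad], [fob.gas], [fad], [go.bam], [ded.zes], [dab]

[mo.o]

[mo.o] — violates constraint (i): word begins with /m/ → phonotactically illegal
[bad] — σ1 onset /b/, coda /d/ ok → phonotactically legal
[fob.gas] — σ1 onset /f/, coda /b/ ok; σ2 onset /g/, coda /s/ ok → phonotactically legal
[fad] — σ1 onset /f/, coda /d/ ok → phonotactically legal
[go.bam] — σ1 onset /g/, coda /∅/ ok; σ2 onset /b/, coda /m/ ok → phonotactically legal
[ded.zes] — σ1 onset /d/, coda /d/ ok; σ2 onset /z/, coda /s/ ok → phonotactically legal
[dab] — σ1 onset /d/, coda /b/ ok → phonotactically legal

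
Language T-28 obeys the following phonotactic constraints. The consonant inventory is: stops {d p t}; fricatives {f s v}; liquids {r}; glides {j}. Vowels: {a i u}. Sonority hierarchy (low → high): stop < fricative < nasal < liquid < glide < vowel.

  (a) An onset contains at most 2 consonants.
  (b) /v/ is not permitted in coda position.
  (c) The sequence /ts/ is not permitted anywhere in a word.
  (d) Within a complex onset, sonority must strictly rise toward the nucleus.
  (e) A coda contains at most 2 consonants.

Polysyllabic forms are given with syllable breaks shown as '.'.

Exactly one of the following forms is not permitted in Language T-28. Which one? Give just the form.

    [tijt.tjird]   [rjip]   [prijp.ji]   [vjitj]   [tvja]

[tvja]

[tijt.tjird] — σ1 onset /t/, coda /jt/ (2C) ok; σ2 onset /tj/ (1→5 rises), coda /rd/ (2C) ok → permitted
[rjip] — σ1 onset /rj/ (4→5 rises), coda /p/ ok → permitted
[prijp.ji] — σ1 onset /pr/ (1→4 rises), coda /jp/ (2C) ok; σ2 onset /j/, coda /∅/ ok → permitted
[vjitj] — σ1 onset /vj/ (2→5 rises), coda /tj/ (2C) ok → permitted
[tvja] — violates constraint (a): syllable 1 onset /tvj/ has 3 consonants (> 2) → not permitted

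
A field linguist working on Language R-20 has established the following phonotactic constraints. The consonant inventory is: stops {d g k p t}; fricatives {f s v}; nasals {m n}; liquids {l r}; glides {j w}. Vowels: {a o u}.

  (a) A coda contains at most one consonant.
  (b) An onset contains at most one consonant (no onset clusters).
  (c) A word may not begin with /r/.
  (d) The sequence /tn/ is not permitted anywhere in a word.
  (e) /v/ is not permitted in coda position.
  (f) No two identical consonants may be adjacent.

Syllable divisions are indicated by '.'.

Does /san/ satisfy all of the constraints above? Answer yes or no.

yes

/san/ — σ1 onset /s/, coda /n/ ok → well-formed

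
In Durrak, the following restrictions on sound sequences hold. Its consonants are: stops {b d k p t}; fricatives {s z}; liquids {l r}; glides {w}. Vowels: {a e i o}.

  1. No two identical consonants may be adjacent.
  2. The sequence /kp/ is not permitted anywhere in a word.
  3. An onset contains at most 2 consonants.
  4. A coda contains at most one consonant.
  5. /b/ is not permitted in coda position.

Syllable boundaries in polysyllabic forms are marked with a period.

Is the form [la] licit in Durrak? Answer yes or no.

yes

[la] — σ1 onset /l/, coda /∅/ ok → licit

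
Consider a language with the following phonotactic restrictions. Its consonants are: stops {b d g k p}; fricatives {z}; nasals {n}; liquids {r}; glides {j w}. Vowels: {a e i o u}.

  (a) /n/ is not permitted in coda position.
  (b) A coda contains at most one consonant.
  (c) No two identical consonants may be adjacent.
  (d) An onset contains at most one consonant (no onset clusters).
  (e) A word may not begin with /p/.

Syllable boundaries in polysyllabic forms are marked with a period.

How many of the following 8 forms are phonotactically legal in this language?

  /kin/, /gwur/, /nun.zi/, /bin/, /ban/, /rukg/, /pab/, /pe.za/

/kin/ — violates constraint (a): syllable 1 coda contains /n/ → phonotactically illegal
/gwur/ — violates constraint (d): syllable 1 onset /gw/ has 2 consonants (> 1) → phonotactically illegal
/nun.zi/ — violates constraint (a): syllable 1 coda contains /n/ → phonotactically illegal
/bin/ — violates constraint (a): syllable 1 coda contains /n/ → phonotactically illegal
/ban/ — violates constraint (a): syllable 1 coda contains /n/ → phonotactically illegal
/rukg/ — violates constraint (b): syllable 1 coda /kg/ has 2 consonants (> 1) → phonotactically illegal
/pab/ — violates constraint (e): word begins with /p/ → phonotactically illegal
/pe.za/ — violates constraint (e): word begins with /p/ → phonotactically illegal
No form is phonotactically legal → 0.

0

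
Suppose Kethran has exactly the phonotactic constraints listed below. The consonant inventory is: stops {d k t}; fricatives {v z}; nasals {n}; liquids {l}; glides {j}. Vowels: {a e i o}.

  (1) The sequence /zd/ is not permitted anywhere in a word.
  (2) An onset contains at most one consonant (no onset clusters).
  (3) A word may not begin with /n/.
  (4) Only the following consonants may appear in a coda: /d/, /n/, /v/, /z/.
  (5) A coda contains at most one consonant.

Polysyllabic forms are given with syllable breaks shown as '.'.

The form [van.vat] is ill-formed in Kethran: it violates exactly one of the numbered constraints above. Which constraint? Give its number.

4

[van.vat]: syllable 2 coda contains /t/, which is not a licensed coda consonant.
This is a violation of constraint 4: "Only the following consonants may appear in a coda: /d/, /n/, /v/, /z/."
The remaining constraints (1, 2, 3, 5) are satisfied.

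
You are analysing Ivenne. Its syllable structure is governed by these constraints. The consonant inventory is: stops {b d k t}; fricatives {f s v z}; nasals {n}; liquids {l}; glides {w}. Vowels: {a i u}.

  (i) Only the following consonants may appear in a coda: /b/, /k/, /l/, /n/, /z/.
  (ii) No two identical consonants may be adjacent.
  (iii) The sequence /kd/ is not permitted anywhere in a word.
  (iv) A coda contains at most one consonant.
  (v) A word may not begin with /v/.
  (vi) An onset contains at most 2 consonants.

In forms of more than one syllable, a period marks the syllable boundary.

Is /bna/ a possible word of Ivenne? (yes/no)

/bna/ — σ1 onset /bn/ (2C), coda /∅/ ok → permitted

yes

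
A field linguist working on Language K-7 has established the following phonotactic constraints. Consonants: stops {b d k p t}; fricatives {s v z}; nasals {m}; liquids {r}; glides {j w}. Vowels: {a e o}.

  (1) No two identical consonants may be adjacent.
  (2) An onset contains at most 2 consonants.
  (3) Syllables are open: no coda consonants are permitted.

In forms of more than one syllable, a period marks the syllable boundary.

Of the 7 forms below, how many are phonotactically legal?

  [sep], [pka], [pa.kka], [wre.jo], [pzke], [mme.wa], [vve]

[sep] — violates constraint 3: syllable 1 coda /p/ has 1 consonant (> 0) → phonotactically illegal
[pka] — σ1 onset /pk/ (2C), coda /∅/ ok → phonotactically legal
[pa.kka] — violates constraint 1: adjacent identical consonants /kk/ → phonotactically illegal
[wre.jo] — σ1 onset /wr/ (2C), coda /∅/ ok; σ2 onset /j/, coda /∅/ ok → phonotactically legal
[pzke] — violates constraint 2: syllable 1 onset /pzk/ has 3 consonants (> 2) → phonotactically illegal
[mme.wa] — violates constraint 1: adjacent identical consonants /mm/ → phonotactically illegal
[vve] — violates constraint 1: adjacent identical consonants /vv/ → phonotactically illegal
Phonotactically legal: [pka], [wre.jo] → 2.

2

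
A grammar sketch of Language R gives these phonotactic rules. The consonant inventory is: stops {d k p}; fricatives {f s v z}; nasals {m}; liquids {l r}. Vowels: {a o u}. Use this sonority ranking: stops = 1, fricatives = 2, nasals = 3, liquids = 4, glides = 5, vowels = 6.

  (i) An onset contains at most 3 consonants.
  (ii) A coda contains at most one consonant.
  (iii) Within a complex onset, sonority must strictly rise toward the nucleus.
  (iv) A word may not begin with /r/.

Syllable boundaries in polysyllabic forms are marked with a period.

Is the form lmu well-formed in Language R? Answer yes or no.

lmu — violates constraint (iii): syllable 1 onset /lm/: /l/ (liquid, 4) → /m/ (nasal, 3) does not rise → ill-formed

no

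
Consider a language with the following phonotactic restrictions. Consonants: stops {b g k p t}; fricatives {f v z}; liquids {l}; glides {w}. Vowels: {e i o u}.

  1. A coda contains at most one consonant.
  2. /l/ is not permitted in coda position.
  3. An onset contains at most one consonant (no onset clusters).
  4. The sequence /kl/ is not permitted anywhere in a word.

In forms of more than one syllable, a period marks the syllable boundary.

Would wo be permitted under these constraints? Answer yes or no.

wo — σ1 onset /w/, coda /∅/ ok → permitted

yes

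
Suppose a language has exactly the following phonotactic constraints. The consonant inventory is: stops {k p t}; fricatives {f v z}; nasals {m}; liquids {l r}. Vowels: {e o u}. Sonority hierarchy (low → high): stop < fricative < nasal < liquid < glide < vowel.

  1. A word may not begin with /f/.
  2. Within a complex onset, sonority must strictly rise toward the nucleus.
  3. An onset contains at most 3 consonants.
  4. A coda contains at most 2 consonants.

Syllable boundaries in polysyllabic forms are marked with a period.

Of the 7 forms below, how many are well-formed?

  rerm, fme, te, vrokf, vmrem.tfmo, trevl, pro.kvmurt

6

rerm — σ1 onset /r/, coda /rm/ (2C) ok → well-formed
fme — violates constraint 1: word begins with /f/ → ill-formed
te — σ1 onset /t/, coda /∅/ ok → well-formed
vrokf — σ1 onset /vr/ (2→4 rises), coda /kf/ (2C) ok → well-formed
vmrem.tfmo — σ1 onset /vmr/ (2→3→4 rises), coda /m/ ok; σ2 onset /tfm/ (1→2→3 rises), coda /∅/ ok → well-formed
trevl — σ1 onset /tr/ (1→4 rises), coda /vl/ (2C) ok → well-formed
pro.kvmurt — σ1 onset /pr/ (1→4 rises), coda /∅/ ok; σ2 onset /kvm/ (1→2→3 rises), coda /rt/ (2C) ok → well-formed
Well-formed: rerm, te, vrokf, vmrem.tfmo, trevl, pro.kvmurt → 6.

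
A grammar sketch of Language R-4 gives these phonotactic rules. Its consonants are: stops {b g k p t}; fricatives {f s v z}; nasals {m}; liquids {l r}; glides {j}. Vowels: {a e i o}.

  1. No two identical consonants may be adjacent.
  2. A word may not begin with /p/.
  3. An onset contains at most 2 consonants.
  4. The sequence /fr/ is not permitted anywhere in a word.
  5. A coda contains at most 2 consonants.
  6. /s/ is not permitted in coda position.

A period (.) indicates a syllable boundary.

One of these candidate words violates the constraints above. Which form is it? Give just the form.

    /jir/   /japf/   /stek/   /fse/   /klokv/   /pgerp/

/jir/ — σ1 onset /j/, coda /r/ ok → permitted
/japf/ — σ1 onset /j/, coda /pf/ (2C) ok → permitted
/stek/ — σ1 onset /st/ (2C), coda /k/ ok → permitted
/fse/ — σ1 onset /fs/ (2C), coda /∅/ ok → permitted
/klokv/ — σ1 onset /kl/ (2C), coda /kv/ (2C) ok → permitted
/pgerp/ — violates constraint 2: word begins with /p/ → not permitted

/pgerp/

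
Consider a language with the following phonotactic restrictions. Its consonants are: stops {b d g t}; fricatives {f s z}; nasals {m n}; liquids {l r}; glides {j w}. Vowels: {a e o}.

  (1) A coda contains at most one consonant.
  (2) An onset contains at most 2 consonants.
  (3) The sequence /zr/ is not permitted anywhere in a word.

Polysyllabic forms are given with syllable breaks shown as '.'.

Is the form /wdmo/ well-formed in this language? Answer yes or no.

no

/wdmo/ — violates constraint 2: syllable 1 onset /wdm/ has 3 consonants (> 2) → ill-formed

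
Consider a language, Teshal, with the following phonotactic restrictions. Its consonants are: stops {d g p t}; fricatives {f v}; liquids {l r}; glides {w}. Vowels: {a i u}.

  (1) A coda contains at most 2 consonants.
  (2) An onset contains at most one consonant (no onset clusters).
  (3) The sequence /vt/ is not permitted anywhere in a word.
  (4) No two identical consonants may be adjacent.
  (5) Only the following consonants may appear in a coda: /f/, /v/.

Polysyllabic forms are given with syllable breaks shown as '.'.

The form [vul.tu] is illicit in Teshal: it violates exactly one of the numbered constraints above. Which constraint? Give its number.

5

[vul.tu]: syllable 1 coda contains /l/, which is not a licensed coda consonant.
This is a violation of constraint 5: "Only the following consonants may appear in a coda: /f/, /v/."
The remaining constraints (1, 2, 3, 4) are satisfied.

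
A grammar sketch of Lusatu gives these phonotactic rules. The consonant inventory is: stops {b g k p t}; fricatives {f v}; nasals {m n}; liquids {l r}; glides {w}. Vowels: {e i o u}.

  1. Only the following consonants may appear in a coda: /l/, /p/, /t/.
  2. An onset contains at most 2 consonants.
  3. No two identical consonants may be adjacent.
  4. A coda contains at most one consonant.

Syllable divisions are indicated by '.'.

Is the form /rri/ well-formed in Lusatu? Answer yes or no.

/rri/ — violates constraint 3: adjacent identical consonants /rr/ → ill-formed

no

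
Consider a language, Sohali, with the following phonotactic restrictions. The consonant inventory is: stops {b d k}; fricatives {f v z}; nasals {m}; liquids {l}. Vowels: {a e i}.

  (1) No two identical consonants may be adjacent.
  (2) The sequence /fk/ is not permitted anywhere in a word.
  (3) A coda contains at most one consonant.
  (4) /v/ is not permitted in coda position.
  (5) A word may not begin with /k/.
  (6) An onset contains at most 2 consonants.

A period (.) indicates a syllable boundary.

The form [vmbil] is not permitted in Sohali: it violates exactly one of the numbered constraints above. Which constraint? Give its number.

6

[vmbil]: syllable 1 onset /vmb/ has 3 consonants (> 2).
This is a violation of constraint 6: "An onset contains at most 2 consonants."
The remaining constraints (1, 2, 3, 4, 5) are satisfied.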